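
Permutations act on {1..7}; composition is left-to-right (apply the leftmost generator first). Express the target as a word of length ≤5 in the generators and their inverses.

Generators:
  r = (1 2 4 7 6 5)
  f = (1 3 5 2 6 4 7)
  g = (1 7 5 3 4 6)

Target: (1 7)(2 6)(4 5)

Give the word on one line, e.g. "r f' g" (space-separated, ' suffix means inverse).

f r' g' g'

  after f: (1 3 5 2 6 4 7)
  after r': (1 3 6 2 7 5)
  after g': (1 5 6 2)(3 4)
  after g': (1 7)(2 6)(4 5)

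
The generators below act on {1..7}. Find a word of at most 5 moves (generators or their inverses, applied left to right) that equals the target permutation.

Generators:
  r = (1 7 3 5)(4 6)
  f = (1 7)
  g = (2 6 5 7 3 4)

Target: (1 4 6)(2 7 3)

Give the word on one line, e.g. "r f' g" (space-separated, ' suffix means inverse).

  after g: (2 6 5 7 3 4)
  after r': (1 5)(2 4)(3 6)
  after g': (1 6 7 5)(2 3)
  after r': (1 4 6)(2 7 3)

g r' g' r'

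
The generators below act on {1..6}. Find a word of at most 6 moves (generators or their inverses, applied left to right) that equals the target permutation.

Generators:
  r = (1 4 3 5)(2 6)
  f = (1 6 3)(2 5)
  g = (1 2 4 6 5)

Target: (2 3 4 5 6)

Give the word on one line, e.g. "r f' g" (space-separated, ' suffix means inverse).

r' g' r g'

  after r': (1 5 3 4)(2 6)
  after g': (1 6)(2 4 5 3)
  after r: (1 2 3 6 4)
  after g': (2 3 4 5 6)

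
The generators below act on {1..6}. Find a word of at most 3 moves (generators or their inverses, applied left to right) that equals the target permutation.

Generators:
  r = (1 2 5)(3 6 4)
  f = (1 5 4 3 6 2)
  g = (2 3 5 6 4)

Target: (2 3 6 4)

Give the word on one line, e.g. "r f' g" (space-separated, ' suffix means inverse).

f' r'

  after f': (1 2 6 3 4 5)
  after r': (2 3 6 4)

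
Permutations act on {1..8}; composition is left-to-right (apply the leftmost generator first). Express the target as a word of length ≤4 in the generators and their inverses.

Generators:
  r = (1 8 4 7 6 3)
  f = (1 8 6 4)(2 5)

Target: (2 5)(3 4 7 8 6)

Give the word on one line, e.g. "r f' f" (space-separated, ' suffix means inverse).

  after r: (1 8 4 7 6 3)
  after f': (2 5)(3 4 7 8 6)

r f'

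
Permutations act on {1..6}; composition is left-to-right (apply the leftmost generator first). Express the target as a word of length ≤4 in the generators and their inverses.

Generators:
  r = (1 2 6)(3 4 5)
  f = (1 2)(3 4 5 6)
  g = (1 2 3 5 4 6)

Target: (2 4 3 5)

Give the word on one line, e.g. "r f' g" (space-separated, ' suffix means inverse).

g f f r'

  after g: (1 2 3 5 4 6)
  after f: (2 4 3 6)
  after f: (1 2 5 6)
  after r': (2 4 3 5)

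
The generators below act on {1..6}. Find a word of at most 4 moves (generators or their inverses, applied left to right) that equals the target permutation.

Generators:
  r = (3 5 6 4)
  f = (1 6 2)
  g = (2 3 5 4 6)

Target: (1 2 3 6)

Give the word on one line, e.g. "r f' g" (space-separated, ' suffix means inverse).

g f g r'

  after g: (2 3 5 4 6)
  after f: (1 6)(2 3 5 4)
  after g: (1 2 5 6)(3 4)
  after r': (1 2 3 6)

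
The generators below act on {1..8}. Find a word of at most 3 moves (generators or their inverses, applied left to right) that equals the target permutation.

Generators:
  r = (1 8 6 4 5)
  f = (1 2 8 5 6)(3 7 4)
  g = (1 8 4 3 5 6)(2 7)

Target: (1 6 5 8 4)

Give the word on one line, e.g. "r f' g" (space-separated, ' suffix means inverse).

r r

  after r: (1 8 6 4 5)
  after r: (1 6 5 8 4)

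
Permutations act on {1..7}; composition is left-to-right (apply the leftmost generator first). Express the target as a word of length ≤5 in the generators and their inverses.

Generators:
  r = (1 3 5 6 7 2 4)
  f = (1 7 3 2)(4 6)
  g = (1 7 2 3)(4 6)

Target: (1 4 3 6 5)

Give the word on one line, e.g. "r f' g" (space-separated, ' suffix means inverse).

f' g' r' g

  after f': (1 2 3 7)(4 6)
  after g': (1 7 3)
  after r': (1 6 5 3 4 2 7)
  after g: (1 4 3 6 5)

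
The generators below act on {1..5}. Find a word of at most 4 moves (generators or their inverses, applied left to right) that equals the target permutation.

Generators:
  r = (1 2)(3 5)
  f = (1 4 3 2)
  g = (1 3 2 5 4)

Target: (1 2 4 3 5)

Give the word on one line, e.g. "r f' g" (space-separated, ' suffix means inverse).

g' g' g'

  after g': (1 4 5 2 3)
  after g': (1 5 3 4 2)
  after g': (1 2 4 3 5)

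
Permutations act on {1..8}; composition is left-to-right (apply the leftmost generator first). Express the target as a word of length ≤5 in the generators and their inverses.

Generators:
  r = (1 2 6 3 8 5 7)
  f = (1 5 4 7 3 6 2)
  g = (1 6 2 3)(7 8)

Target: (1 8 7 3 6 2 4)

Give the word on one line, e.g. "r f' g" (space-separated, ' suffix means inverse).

f r' f'

  after f: (1 5 4 7 3 6 2)
  after r': (1 8 3 2 7 6)(4 5)
  after f': (1 8 7 3 6 2 4)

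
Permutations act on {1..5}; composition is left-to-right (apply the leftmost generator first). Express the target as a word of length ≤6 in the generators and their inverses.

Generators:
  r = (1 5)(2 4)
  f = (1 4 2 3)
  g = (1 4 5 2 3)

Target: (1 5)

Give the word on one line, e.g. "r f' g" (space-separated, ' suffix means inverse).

g' r f' g'

  after g': (1 3 2 5 4)
  after r: (1 3 4 5 2)
  after f': (1 2 3)(4 5)
  after g': (1 5)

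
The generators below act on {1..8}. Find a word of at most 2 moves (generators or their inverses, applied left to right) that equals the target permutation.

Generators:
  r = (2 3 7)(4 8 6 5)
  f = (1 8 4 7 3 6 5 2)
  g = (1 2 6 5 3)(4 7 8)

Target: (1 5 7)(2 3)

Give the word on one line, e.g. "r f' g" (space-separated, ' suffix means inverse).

  after g: (1 2 6 5 3)(4 7 8)
  after f': (1 5 7)(2 3)

g f'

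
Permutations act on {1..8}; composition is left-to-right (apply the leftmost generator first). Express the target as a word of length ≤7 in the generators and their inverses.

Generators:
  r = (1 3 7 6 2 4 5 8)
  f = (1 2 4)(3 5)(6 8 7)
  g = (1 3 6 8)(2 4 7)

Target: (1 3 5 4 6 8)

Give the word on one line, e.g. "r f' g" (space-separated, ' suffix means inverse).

  after r: (1 3 7 6 2 4 5 8)
  after r: (1 7 2 5)(3 6 4 8)
  after f': (1 8 5 4 6 2 3 7)
  after r': (1 5 2)(4 7 8)
  after f: (1 3 5 4 6 8)

r r f' r' f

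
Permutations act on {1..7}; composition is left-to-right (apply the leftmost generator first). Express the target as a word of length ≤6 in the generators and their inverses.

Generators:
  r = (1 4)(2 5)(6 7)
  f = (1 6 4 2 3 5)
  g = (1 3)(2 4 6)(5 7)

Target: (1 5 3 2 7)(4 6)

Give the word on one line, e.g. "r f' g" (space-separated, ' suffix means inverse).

  after r: (1 4)(2 5)(6 7)
  after f: (1 2)(3 5)(4 6 7)
  after f: (1 3)(2 6 7)
  after r': (1 3 4)(2 7 5)
  after f: (1 5 3 2 7)(4 6)

r f f r' f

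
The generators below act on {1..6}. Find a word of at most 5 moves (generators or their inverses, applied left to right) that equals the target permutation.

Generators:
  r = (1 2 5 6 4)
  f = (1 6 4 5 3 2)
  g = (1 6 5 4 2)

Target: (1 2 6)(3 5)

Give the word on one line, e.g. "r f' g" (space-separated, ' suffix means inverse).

  after f: (1 6 4 5 3 2)
  after r': (1 5 3)(2 4)
  after g: (1 4)(3 6 5)
  after r: (2 5 3 4)
  after g': (1 2 6)(3 5)

f r' g r g'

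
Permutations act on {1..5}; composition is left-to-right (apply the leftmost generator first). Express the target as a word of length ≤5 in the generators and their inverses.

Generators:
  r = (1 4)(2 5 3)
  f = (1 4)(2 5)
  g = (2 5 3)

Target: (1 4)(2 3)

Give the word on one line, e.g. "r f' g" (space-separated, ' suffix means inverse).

  after f': (1 4)(2 5)
  after r: (2 3)
  after g: (3 5)
  after r': (1 4)(2 3)

f' r g r'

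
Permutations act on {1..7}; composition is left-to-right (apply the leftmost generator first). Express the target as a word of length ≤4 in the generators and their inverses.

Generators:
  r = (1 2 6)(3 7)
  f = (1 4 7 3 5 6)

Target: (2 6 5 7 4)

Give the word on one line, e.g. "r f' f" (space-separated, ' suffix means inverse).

f' r

  after f': (1 6 5 3 7 4)
  after r: (2 6 5 7 4)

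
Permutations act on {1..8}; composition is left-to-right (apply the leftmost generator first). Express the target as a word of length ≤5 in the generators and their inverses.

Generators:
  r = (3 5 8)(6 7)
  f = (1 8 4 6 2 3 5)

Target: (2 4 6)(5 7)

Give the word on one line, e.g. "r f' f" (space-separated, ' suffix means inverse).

r f r' f r

  after r: (3 5 8)(6 7)
  after f: (1 8 5 4 6 7 2 3)
  after r': (1 5 4 7 2 8 3)
  after f: (2 4 7 3 8 5 6)
  after r: (2 4 6)(5 7)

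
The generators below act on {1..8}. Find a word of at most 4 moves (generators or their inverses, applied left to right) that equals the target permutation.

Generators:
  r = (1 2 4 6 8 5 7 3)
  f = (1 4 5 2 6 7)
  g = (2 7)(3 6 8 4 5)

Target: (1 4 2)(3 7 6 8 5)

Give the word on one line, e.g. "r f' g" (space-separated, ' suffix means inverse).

  after g: (2 7)(3 6 8 4 5)
  after f: (1 4 2)(3 7 6 8 5)

g f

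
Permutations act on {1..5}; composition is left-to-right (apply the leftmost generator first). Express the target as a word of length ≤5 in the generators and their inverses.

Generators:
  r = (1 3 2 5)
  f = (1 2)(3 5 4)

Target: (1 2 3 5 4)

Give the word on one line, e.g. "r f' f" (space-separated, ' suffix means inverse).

r' f' r' f

  after r': (1 5 2 3)
  after f': (1 3 2 4 5)
  after r': (2 4)
  after f: (1 2 3 5 4)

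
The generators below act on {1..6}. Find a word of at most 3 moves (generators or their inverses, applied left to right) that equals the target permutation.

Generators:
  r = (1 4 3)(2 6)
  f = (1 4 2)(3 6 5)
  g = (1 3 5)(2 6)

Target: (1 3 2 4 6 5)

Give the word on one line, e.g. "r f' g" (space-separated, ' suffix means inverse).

f r

  after f: (1 4 2)(3 6 5)
  after r: (1 3 2 4 6 5)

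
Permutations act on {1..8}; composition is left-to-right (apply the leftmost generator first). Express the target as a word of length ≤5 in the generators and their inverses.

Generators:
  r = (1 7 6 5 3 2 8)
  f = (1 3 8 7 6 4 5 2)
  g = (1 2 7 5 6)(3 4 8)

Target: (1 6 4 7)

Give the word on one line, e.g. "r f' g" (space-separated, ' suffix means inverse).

  after f: (1 3 8 7 6 4 5 2)
  after r': (1 5 3 2 8)(4 6)
  after r': (1 6 4 7)

f r' r'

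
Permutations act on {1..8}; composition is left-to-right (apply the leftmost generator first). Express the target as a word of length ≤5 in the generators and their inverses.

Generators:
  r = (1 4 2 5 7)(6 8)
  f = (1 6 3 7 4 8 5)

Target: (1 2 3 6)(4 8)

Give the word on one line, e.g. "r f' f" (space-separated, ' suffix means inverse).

r r f'

  after r: (1 4 2 5 7)(6 8)
  after r: (1 2 7 4 5)
  after f': (1 2 3 6)(4 8)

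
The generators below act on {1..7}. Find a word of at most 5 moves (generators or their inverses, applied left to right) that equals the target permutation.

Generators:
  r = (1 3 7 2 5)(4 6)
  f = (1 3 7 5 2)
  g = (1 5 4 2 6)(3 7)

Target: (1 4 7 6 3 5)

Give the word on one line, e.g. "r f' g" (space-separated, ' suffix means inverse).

g r' f' g

  after g: (1 5 4 2 6)(3 7)
  after r': (1 2 4 7)(5 6)
  after f': (1 5 6 7 2 4 3)
  after g: (1 4 7 6 3 5)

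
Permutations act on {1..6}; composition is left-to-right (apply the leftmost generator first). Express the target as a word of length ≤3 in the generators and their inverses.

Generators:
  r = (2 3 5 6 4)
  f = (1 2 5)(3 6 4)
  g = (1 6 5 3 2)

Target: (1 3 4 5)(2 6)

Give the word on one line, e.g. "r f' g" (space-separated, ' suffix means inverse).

  after f': (1 5 2)(3 4 6)
  after g: (1 3 4 5)(2 6)

f' g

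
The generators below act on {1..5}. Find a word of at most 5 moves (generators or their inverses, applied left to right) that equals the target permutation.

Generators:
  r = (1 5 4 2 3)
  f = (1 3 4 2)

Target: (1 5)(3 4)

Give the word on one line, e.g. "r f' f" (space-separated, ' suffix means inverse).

f' r' r' f'

  after f': (1 2 4 3)
  after r': (1 4 2 5)
  after r': (1 5 3 2)
  after f': (1 5)(3 4)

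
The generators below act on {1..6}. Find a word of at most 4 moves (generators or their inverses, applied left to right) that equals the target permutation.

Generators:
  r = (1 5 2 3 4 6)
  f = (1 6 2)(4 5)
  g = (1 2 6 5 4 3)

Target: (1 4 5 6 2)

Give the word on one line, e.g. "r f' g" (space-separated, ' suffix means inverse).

r g

  after r: (1 5 2 3 4 6)
  after g: (1 4 5 6 2)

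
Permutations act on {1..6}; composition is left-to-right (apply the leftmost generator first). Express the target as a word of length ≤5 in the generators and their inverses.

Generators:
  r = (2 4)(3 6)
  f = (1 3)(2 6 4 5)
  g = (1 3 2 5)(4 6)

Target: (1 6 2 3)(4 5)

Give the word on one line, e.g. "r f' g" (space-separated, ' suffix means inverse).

g f' g r'

  after g: (1 3 2 5)(4 6)
  after f': (2 4)(3 5)
  after g: (1 3)(2 6 4 5)
  after r': (1 6 2 3)(4 5)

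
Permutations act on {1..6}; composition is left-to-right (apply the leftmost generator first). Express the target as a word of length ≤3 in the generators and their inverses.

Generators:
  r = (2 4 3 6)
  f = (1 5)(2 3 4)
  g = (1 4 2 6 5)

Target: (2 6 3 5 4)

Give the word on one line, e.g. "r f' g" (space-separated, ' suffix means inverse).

r f g

  after r: (2 4 3 6)
  after f: (1 5)(3 6)
  after g: (2 6 3 5 4)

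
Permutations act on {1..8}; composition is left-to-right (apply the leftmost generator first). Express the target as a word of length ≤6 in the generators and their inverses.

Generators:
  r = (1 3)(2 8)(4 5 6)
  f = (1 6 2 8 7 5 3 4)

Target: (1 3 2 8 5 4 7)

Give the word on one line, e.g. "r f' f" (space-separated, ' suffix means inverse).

r r f r' f

  after r: (1 3)(2 8)(4 5 6)
  after r: (4 6 5)
  after f: (1 6 3 4 2 8 7 5)
  after r': (1 5 3 6)(4 8 7)
  after f: (1 3 2 8 5 4 7)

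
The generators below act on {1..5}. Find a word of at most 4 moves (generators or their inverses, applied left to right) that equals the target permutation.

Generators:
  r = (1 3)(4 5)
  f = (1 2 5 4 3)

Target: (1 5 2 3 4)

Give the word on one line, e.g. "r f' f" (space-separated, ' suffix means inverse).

  after r: (1 3)(4 5)
  after f': (1 4 2)
  after f': (1 5 2 3 4)

r f' f'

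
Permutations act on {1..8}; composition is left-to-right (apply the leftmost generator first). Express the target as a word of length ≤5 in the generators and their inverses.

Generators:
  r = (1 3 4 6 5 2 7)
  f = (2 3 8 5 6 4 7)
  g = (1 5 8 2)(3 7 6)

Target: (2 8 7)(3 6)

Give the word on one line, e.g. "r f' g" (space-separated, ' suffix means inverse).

  after r': (1 7 2 5 6 4 3)
  after g': (1 3 2)(4 6)(5 7 8)
  after f: (1 8 6 7 5 2)
  after g: (1 2 5)(3 7 8)
  after g: (2 8 7)(3 6)

r' g' f g g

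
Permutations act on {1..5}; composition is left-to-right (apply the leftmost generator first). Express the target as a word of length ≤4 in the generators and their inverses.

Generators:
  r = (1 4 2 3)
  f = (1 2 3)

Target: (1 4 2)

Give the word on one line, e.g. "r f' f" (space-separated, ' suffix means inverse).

r' f' r'

  after r': (1 3 2 4)
  after f': (1 2 4 3)
  after r': (1 4 2)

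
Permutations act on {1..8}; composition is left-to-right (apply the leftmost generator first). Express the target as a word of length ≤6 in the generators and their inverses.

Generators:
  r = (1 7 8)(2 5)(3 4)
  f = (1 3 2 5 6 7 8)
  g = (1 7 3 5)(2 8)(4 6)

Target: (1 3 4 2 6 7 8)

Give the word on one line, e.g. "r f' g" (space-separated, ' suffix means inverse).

r' g' r g'

  after r': (1 8 7)(2 5)(3 4)
  after g': (1 2 3 6 4 7 5 8)
  after r: (1 5)(2 4 8 7)(3 6)
  after g': (1 3 4 2 6 7 8)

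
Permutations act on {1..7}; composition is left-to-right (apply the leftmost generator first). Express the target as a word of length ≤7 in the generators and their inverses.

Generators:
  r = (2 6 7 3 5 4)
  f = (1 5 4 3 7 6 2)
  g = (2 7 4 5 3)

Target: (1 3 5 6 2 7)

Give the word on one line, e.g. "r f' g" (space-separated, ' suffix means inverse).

g' f g r g

  after g': (2 3 5 4 7)
  after f: (1 5 3 4 6 2 7)
  after g: (1 3 5 2 4 6 7)
  after r: (1 5 6 3 4 7)
  after g: (1 3 5 6 2 7)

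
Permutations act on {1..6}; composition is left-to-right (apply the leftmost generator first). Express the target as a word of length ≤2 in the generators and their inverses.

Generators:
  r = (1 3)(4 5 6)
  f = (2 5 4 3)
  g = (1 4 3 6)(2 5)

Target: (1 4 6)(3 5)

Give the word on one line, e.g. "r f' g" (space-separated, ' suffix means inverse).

f g

  after f: (2 5 4 3)
  after g: (1 4 6)(3 5)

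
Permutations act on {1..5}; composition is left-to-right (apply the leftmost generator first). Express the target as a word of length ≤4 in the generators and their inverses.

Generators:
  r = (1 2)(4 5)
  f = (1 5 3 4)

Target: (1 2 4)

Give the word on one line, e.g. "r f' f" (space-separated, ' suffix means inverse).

  after f: (1 5 3 4)
  after r: (1 4 2)(3 5)
  after f: (2 5 4)
  after r: (1 2 4)

f r f r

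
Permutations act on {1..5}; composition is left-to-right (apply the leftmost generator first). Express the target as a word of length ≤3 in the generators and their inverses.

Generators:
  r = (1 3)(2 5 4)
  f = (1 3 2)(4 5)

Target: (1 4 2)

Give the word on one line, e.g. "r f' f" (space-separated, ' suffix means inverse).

  after f': (1 2 3)(4 5)
  after r': (1 4 2)

f' r'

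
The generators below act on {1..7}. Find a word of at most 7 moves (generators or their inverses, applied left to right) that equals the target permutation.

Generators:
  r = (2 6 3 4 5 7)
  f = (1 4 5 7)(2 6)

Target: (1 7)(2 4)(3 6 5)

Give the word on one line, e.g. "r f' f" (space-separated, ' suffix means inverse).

  after r': (2 7 5 4 3 6)
  after r': (2 5 3)(4 6 7)
  after f: (1 4 2 7 5 3 6)
  after f: (1 5 3 2)(4 6)
  after f: (1 7)(2 4)(3 6 5)

r' r' f f f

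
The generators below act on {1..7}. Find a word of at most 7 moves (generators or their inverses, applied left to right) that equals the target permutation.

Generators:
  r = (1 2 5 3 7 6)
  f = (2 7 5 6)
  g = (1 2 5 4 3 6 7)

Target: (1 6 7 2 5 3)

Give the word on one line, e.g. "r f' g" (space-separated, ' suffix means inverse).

f r' f r f

  after f: (2 7 5 6)
  after r': (1 6)(2 3 5 7)
  after f: (1 2 3 6)
  after r: (1 5 3)(2 7 6)
  after f: (1 6 7 2 5 3)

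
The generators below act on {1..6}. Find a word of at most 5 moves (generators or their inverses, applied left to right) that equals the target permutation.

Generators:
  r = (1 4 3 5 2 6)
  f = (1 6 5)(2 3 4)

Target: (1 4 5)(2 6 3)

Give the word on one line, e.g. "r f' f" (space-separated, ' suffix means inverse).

f' r' f r f

  after f': (1 5 6)(2 4 3)
  after r': (1 3 5 2)
  after f: (1 4 2 6 5 3)
  after r: (1 3 4 6 2)
  after f: (1 4 5)(2 6 3)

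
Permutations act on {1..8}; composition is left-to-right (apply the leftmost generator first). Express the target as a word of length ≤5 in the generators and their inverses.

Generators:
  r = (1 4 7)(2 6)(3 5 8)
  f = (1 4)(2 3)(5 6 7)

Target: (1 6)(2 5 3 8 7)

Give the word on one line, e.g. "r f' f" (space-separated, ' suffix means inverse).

  after f': (1 4)(2 3)(5 7 6)
  after f': (5 6 7)
  after r': (1 7 3 8 5 2 6 4)
  after f': (1 6)(2 5 3 8 7)

f' f' r' f'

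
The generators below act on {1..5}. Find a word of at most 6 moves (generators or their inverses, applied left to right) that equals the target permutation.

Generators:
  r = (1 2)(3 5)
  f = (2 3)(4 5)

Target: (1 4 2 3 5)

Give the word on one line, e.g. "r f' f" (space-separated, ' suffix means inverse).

r' f' r f'

  after r': (1 2)(3 5)
  after f': (1 3 4 5 2)
  after r: (1 5)(3 4)
  after f': (1 4 2 3 5)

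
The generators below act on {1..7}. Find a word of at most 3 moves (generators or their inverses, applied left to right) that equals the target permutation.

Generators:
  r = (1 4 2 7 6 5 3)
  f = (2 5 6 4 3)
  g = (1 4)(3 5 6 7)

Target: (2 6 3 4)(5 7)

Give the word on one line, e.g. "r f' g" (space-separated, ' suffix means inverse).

  after r: (1 4 2 7 6 5 3)
  after g': (2 6 3 4)(5 7)

r g'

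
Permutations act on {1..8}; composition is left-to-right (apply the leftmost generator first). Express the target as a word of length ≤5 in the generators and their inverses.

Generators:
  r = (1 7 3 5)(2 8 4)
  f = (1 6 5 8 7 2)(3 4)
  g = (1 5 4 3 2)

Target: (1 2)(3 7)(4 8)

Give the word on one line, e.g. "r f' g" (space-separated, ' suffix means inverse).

g g r

  after g: (1 5 4 3 2)
  after g: (1 4 2 5 3)
  after r: (1 2)(3 7)(4 8)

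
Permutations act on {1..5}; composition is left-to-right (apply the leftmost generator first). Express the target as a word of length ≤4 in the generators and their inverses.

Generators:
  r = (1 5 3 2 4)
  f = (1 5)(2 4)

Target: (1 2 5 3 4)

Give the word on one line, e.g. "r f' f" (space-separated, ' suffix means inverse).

f' r' r' r'

  after f': (1 5)(2 4)
  after r': (3 5 4)
  after r': (1 4 5 2 3)
  after r': (1 2 5 3 4)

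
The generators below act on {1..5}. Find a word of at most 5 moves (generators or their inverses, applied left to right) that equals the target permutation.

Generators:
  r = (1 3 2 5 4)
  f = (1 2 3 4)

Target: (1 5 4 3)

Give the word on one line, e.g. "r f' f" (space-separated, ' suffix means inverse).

  after r': (1 4 5 2 3)
  after r': (1 5 3 4 2)
  after f: (1 5 4 3)

r' r' f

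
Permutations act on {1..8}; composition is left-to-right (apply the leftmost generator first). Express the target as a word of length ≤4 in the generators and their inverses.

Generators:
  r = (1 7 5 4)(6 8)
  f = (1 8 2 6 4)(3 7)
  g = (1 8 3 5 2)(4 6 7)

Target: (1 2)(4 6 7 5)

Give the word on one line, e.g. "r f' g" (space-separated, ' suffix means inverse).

  after f: (1 8 2 6 4)(3 7)
  after f: (1 2 4 8 6)
  after r: (1 2)(4 6 7 5)

f f r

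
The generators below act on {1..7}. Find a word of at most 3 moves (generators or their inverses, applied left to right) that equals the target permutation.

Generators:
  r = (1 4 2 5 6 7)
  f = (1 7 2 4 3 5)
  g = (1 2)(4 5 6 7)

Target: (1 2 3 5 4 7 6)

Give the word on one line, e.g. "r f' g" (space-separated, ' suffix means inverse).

r' f

  after r': (1 7 6 5 2 4)
  after f: (1 2 3 5 4 7 6)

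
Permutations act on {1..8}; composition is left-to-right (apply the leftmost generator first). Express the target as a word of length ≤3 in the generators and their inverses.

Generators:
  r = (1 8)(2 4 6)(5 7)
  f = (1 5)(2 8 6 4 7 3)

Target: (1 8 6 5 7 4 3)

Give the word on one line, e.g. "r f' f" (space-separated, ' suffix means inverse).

f f r

  after f: (1 5)(2 8 6 4 7 3)
  after f: (2 6 7)(3 8 4)
  after r: (1 8 6 5 7 4 3)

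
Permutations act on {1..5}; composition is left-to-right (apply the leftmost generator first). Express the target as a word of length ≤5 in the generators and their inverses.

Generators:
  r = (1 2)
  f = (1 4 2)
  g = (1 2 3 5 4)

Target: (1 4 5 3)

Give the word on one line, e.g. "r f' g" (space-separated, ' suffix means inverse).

  after g': (1 4 5 3 2)
  after r: (1 4 5 3)
  after r: (1 4 5 3 2)
  after r: (1 4 5 3)

g' r r r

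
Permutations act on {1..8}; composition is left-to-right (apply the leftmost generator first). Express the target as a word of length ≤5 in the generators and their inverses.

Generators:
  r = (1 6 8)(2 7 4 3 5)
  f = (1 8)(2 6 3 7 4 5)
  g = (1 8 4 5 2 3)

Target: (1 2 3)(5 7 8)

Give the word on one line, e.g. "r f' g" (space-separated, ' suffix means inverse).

r g' g' f'

  after r: (1 6 8)(2 7 4 3 5)
  after g': (1 6)(2 7 8 3 4)
  after g': (1 6 3 8 2 7)(4 5)
  after f': (1 2 3)(5 7 8)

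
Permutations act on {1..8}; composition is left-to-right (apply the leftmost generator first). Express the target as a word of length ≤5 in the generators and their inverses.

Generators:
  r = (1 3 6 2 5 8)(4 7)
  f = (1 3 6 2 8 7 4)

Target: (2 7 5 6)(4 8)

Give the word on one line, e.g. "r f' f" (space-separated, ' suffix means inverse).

f f r' r'

  after f: (1 3 6 2 8 7 4)
  after f: (1 6 8 4 3 2 7)
  after r': (1 3 6 5 2 4)(7 8)
  after r': (2 7 5 6)(4 8)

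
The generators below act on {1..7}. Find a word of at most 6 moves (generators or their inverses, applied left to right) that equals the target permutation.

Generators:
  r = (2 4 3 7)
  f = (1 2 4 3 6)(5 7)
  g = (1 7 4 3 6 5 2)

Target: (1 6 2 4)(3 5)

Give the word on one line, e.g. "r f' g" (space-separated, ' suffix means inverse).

f' f' r g' f'

  after f': (1 6 3 4 2)(5 7)
  after f': (1 3 2 6 4)
  after r: (1 7 2 6 3 4)
  after g': (2 3 7 5 6 4)
  after f': (1 6 2 4)(3 5)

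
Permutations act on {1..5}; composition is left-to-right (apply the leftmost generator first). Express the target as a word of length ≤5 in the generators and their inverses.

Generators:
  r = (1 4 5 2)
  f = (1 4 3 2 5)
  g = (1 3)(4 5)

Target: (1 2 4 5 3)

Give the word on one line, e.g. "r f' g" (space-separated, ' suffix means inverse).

  after r: (1 4 5 2)
  after f': (2 5 3 4)
  after r': (1 2 4 5 3)

r f' r'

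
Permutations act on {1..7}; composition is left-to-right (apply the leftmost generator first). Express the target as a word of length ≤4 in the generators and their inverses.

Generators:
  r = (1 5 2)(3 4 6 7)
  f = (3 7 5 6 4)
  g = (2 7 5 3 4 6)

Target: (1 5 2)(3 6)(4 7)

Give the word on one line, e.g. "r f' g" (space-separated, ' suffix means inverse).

r' r'

  after r': (1 2 5)(3 7 6 4)
  after r': (1 5 2)(3 6)(4 7)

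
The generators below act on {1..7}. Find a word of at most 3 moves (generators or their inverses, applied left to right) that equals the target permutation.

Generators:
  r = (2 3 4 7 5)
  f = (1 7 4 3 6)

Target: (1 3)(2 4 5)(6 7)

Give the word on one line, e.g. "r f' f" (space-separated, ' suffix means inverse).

f' r f'

  after f': (1 6 3 4 7)
  after r: (1 6 4 5 2 3 7)
  after f': (1 3)(2 4 5)(6 7)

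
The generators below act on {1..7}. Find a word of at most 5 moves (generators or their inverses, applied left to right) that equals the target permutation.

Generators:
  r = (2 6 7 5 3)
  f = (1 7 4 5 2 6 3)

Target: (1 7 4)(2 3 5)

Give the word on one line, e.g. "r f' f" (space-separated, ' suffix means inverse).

  after f: (1 7 4 5 2 6 3)
  after f: (1 4 2 3 7 5 6)
  after r': (1 4 3 6)(2 5)
  after f: (1 5 6 7 4)
  after r': (1 7 4)(2 3 5)

f f r' f r'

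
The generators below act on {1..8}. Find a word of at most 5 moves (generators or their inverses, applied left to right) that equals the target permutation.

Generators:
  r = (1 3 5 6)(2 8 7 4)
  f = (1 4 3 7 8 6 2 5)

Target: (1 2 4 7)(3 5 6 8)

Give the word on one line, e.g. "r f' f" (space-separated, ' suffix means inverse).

  after f': (1 5 2 6 8 7 3 4)
  after r: (1 6 7 5 8 4 3 2)
  after f: (1 2 4 7)(3 5 6 8)

f' r f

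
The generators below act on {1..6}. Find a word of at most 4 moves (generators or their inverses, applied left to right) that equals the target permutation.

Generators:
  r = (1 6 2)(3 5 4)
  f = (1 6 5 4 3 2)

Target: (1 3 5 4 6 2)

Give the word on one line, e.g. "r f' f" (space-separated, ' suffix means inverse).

  after r: (1 6 2)(3 5 4)
  after f: (1 5 3 4 2 6)
  after r': (1 3 5 4 6 2)

r f r'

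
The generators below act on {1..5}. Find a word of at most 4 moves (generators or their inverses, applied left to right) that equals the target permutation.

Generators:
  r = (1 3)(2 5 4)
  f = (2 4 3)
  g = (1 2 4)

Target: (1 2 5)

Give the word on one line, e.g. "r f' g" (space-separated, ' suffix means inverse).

r' f' r

  after r': (1 3)(2 4 5)
  after f': (1 4 5 3)
  after r: (1 2 5)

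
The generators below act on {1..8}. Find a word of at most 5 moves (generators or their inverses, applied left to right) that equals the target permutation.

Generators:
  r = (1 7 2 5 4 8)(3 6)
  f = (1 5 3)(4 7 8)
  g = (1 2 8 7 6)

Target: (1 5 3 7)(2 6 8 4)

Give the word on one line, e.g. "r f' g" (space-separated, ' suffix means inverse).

f g' g'

  after f: (1 5 3)(4 7 8)
  after g': (1 5 3 6 7 2)(4 8)
  after g': (1 5 3 7)(2 6 8 4)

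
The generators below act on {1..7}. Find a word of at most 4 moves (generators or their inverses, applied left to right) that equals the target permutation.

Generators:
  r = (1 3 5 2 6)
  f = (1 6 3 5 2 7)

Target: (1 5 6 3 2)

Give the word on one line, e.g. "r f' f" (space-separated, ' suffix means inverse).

  after r: (1 3 5 2 6)
  after r: (1 5 6 3 2)

r r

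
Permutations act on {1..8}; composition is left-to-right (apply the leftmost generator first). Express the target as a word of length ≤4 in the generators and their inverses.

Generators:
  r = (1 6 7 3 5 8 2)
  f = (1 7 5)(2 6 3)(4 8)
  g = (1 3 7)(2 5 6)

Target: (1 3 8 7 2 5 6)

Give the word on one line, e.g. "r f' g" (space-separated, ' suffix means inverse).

  after r: (1 6 7 3 5 8 2)
  after r: (1 7 5 2 6 3 8)
  after g': (1 3 8 7 2 5 6)

r r g'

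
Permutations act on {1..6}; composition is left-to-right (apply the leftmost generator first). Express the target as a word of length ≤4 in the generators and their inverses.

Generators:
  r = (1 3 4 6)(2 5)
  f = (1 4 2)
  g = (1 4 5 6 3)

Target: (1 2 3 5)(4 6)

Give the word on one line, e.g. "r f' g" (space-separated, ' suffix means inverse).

f' g' g'

  after f': (1 2 4)
  after g': (1 2)(3 6 5 4)
  after g': (1 2 3 5)(4 6)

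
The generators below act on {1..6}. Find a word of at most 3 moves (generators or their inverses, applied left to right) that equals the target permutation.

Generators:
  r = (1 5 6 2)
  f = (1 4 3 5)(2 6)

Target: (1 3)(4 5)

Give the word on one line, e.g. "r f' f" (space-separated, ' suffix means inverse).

f f

  after f: (1 4 3 5)(2 6)
  after f: (1 3)(4 5)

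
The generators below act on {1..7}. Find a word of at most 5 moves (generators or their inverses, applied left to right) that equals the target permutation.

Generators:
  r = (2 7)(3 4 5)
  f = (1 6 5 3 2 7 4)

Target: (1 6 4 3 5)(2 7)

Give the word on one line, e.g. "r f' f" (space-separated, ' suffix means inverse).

f' r f'

  after f': (1 4 7 2 3 5 6)
  after r: (1 5 6)(2 4)
  after f': (1 6 4 3 5)(2 7)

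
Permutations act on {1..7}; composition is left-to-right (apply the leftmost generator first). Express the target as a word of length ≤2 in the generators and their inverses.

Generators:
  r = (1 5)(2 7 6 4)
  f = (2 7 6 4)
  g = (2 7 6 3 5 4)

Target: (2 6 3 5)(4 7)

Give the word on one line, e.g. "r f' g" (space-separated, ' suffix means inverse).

g f

  after g: (2 7 6 3 5 4)
  after f: (2 6 3 5)(4 7)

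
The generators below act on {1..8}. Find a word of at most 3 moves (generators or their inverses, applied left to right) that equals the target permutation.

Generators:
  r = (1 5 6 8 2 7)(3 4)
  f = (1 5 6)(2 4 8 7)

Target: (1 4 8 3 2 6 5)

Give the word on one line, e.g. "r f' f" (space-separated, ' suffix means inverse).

f' r f'

  after f': (1 6 5)(2 7 8 4)
  after r: (1 8 3 4 7 2)
  after f': (1 4 8 3 2 6 5)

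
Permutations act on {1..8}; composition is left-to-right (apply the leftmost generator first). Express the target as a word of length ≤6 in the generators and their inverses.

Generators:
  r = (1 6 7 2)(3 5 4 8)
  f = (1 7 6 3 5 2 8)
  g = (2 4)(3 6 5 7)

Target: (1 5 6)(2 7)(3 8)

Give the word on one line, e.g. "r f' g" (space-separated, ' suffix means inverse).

  after f': (1 8 2 5 3 6 7)
  after g: (1 8 4 2 7)(3 5 6)
  after g: (1 8 2 3 7)
  after f': (1 2 6 7 8 5 3)
  after f': (1 5 6)(2 7)(3 8)

f' g g f' f'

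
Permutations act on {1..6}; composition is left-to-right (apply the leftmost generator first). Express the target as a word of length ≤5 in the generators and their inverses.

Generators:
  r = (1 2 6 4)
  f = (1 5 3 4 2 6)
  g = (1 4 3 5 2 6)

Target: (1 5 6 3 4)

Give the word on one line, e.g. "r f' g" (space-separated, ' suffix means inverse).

  after g: (1 4 3 5 2 6)
  after f: (1 2)(5 6)
  after r': (2 4 6 5)
  after f: (1 5 6 3 4)

g f r' f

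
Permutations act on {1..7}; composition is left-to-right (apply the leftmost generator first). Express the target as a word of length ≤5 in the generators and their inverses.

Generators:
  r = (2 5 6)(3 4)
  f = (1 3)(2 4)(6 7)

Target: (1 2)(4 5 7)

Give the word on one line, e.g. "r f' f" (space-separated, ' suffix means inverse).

f r f'

  after f: (1 3)(2 4)(6 7)
  after r: (1 4 5 6 7 2 3)
  after f': (1 2)(4 5 7)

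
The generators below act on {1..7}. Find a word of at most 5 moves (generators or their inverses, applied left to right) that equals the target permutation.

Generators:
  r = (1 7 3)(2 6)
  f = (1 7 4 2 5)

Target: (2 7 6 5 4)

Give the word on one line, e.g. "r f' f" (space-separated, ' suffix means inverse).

  after f: (1 7 4 2 5)
  after r: (1 3)(2 5 7 4 6)
  after f: (1 3 7 2)(4 6 5)
  after r: (2 7 6 5 4)

f r f r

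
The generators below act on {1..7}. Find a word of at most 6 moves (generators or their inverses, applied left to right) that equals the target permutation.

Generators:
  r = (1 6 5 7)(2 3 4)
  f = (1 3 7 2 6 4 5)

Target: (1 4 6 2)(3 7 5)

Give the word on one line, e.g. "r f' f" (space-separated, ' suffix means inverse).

r' f r r

  after r': (1 7 5 6)(2 4 3)
  after f: (1 2 5 4 7)(3 6)
  after r: (1 3 5 2 7 6 4)
  after r: (1 4 6 2)(3 7 5)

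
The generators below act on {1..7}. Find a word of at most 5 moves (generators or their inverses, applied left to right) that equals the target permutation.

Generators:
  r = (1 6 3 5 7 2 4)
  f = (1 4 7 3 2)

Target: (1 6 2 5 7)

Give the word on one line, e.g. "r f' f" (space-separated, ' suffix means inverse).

  after f': (1 2 3 7 4)
  after f': (1 3 4 2 7)
  after r': (1 6)(2 5 3)(4 7)
  after f': (1 6 2 5 7)

f' f' r' f'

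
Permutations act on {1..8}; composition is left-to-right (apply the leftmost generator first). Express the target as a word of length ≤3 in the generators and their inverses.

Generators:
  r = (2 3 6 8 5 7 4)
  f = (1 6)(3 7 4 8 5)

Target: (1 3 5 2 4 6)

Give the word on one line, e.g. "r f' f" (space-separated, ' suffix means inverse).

f r'

  after f: (1 6)(3 7 4 8 5)
  after r': (1 3 5 2 4 6)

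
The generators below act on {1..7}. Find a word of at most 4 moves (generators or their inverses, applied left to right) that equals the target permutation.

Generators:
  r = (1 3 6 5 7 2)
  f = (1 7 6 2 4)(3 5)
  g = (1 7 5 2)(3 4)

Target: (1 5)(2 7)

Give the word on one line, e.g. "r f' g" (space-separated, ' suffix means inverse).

g g

  after g: (1 7 5 2)(3 4)
  after g: (1 5)(2 7)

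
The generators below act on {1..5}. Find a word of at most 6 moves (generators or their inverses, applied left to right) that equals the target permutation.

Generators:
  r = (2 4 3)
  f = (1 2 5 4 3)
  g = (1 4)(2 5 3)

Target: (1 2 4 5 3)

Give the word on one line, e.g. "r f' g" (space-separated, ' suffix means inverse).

  after g': (1 4)(2 3 5)
  after r: (1 3 5 4)
  after f: (2 5 3 4)
  after g: (1 4 5 2 3)
  after r': (1 2 4 5 3)

g' r f g r'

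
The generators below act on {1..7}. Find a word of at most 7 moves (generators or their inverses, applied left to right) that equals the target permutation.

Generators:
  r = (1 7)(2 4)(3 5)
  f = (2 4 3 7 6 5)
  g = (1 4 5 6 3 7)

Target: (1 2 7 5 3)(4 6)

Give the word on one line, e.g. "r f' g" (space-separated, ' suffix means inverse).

  after g: (1 4 5 6 3 7)
  after f': (1 2 5 7)(4 6)
  after g: (1 2 6 5)(3 7 4)
  after r: (1 4 5 7 2 6 3)
  after f': (1 2 7 5 3)(4 6)

g f' g r f'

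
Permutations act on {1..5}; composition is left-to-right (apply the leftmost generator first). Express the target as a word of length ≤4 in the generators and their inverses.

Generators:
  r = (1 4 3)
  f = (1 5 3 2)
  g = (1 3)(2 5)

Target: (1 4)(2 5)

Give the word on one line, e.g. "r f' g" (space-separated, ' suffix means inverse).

  after f': (1 2 3 5)
  after f': (1 3)(2 5)
  after r': (1 4)(2 5)

f' f' r'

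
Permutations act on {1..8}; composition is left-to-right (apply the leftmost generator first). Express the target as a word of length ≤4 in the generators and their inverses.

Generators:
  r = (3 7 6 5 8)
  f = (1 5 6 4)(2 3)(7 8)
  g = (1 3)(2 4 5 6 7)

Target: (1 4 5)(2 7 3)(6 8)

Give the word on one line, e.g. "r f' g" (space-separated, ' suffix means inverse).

  after f': (1 4 6 5)(2 3)(7 8)
  after r: (1 4 5)(2 7 3)(6 8)

f' r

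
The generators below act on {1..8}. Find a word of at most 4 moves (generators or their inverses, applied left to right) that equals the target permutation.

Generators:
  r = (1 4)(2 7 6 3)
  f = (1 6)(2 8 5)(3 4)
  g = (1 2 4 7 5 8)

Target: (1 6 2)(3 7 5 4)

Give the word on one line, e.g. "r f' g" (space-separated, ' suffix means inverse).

  after f: (1 6)(2 8 5)(3 4)
  after g: (1 6 2)(3 7 5 4)

f g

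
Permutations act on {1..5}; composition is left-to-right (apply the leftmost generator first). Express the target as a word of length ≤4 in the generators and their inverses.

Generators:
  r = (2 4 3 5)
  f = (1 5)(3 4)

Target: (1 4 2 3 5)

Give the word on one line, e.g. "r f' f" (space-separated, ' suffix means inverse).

  after f: (1 5)(3 4)
  after r: (1 2 4 5)
  after r: (1 4 2 3 5)

f r r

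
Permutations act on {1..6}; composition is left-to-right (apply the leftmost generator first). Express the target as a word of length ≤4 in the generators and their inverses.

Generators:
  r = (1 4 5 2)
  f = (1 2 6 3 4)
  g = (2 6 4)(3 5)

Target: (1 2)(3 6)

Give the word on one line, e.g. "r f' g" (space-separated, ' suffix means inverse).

  after f': (1 4 3 6 2)
  after r': (3 6 5 4)
  after f': (1 4 6 5 3 2)
  after g: (1 2)(3 6)

f' r' f' g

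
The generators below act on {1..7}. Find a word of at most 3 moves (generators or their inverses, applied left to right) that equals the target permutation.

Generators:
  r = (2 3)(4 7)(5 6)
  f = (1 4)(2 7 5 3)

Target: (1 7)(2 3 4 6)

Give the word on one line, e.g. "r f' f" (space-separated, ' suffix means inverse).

  after r: (2 3)(4 7)(5 6)
  after f: (1 4 5 6 3 7)
  after r: (1 7)(2 3 4 6)

r f r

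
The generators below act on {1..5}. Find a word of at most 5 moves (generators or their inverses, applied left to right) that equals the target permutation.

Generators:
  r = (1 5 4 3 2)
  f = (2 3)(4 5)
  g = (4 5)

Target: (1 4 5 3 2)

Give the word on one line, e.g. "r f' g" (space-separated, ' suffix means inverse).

f g f' r g'

  after f: (2 3)(4 5)
  after g: (2 3)
  after f': (4 5)
  after r: (1 5 3 2)
  after g': (1 4 5 3 2)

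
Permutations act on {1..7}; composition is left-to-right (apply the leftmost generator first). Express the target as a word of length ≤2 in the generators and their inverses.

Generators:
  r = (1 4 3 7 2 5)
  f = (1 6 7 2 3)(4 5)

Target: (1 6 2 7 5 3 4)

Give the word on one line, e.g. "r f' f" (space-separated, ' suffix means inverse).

  after f: (1 6 7 2 3)(4 5)
  after r: (1 6 2 7 5 3 4)

f r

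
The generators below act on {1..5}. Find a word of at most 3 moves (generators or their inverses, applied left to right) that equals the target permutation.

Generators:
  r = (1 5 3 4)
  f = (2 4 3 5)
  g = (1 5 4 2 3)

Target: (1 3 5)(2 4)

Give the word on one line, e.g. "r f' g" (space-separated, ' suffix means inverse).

f' r' r'

  after f': (2 5 3 4)
  after r': (1 4 2)
  after r': (1 3 5)(2 4)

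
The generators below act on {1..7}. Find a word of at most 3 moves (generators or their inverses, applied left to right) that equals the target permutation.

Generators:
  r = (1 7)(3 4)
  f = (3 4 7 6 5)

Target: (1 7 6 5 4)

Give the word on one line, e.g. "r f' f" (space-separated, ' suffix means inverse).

  after f: (3 4 7 6 5)
  after r': (1 7 6 5 4)

f r'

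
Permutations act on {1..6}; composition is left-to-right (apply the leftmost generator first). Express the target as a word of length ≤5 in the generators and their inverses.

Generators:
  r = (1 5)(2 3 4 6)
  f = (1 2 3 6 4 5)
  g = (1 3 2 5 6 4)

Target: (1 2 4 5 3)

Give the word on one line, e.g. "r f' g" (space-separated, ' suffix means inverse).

r f' g' r

  after r: (1 5)(2 3 4 6)
  after f': (1 4 3 6)
  after g': (1 6 4)(2 3 5)
  after r: (1 2 4 5 3)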